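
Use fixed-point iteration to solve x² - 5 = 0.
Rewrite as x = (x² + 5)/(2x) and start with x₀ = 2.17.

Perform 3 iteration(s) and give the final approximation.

Equation: x² - 5 = 0
Fixed-point form: x = (x² + 5)/(2x)
x₀ = 2.17

x_1 = g(2.170000) = 2.237074
x_2 = g(2.237074) = 2.236068
x_3 = g(2.236068) = 2.236068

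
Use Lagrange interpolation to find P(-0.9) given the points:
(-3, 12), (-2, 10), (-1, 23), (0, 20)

Lagrange interpolation formula:
P(x) = Σ yᵢ × Lᵢ(x)
where Lᵢ(x) = Π_{j≠i} (x - xⱼ)/(xᵢ - xⱼ)

L_0(-0.9) = (-0.9 - (-2))/(-3 - (-2)) × (-0.9 - (-1))/(-3 - (-1)) × (-0.9 - 0)/(-3 - 0) = 0.016500
L_1(-0.9) = (-0.9 - (-3))/(-2 - (-3)) × (-0.9 - (-1))/(-2 - (-1)) × (-0.9 - 0)/(-2 - 0) = -0.094500
L_2(-0.9) = (-0.9 - (-3))/(-1 - (-3)) × (-0.9 - (-2))/(-1 - (-2)) × (-0.9 - 0)/(-1 - 0) = 1.039500
L_3(-0.9) = (-0.9 - (-3))/(0 - (-3)) × (-0.9 - (-2))/(0 - (-2)) × (-0.9 - (-1))/(0 - (-1)) = 0.038500

P(-0.9) = 12×L_0(-0.9) + 10×L_1(-0.9) + 23×L_2(-0.9) + 20×L_3(-0.9)
P(-0.9) = 23.931500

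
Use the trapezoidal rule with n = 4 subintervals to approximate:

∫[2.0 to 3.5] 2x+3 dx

f(x) = 2x+3
a = 2.0, b = 3.5, n = 4
h = (b - a)/n = 0.375000

Trapezoidal rule: (h/2)[f(x₀) + 2f(x₁) + 2f(x₂) + ... + f(xₙ)]

x_0 = 2.0000, f(x_0) = 7.000000, coefficient = 1
x_1 = 2.3750, f(x_1) = 7.750000, coefficient = 2
x_2 = 2.7500, f(x_2) = 8.500000, coefficient = 2
x_3 = 3.1250, f(x_3) = 9.250000, coefficient = 2
x_4 = 3.5000, f(x_4) = 10.000000, coefficient = 1

I ≈ (0.375000/2) × 68.000000 = 12.750000
Exact value: 12.750000
Error: 0.000000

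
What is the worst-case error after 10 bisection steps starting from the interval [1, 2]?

Bisection error bound: |error| ≤ (b-a)/2^n
|error| ≤ (2 - 1)/2^10 = 1/2^10
|error| ≤ 0.0009765625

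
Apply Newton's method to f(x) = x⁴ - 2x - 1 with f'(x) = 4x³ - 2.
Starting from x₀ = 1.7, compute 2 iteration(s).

f(x) = x⁴ - 2x - 1
f'(x) = 4x³ - 2
x₀ = 1.7

Newton-Raphson formula: x_{n+1} = x_n - f(x_n)/f'(x_n)

Iteration 1:
  f(1.700000) = 3.952100
  f'(1.700000) = 17.652000
  x_1 = 1.700000 - 3.952100/17.652000 = 1.476110
Iteration 2:
  f(1.476110) = 0.795392
  f'(1.476110) = 10.865198
  x_2 = 1.476110 - 0.795392/10.865198 = 1.402905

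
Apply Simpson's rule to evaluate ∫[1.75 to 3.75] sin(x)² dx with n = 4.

f(x) = sin(x)²
a = 1.75, b = 3.75, n = 4
h = (b - a)/n = 0.500000

Simpson's rule: (h/3)[f(x₀) + 4f(x₁) + 2f(x₂) + ... + f(xₙ)]

x_0 = 1.7500, f(x_0) = 0.968228, coefficient = 1
x_1 = 2.2500, f(x_1) = 0.605398, coefficient = 4
x_2 = 2.7500, f(x_2) = 0.145665, coefficient = 2
x_3 = 3.2500, f(x_3) = 0.011706, coefficient = 4
x_4 = 3.7500, f(x_4) = 0.326682, coefficient = 1

I ≈ (0.500000/3) × 4.054657 = 0.675776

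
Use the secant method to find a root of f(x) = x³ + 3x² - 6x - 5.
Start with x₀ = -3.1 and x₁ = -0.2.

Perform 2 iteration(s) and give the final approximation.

f(x) = x³ + 3x² - 6x - 5
x₀ = -3.1, x₁ = -0.2

Secant formula: x_{n+1} = x_n - f(x_n)(x_n - x_{n-1})/(f(x_n) - f(x_{n-1}))

Iteration 1:
  f(-3.100000) = 12.639000
  f(-0.200000) = -3.688000
  x_2 = -0.200000 - (-3.688000)×(-0.200000 - (-3.100000))/(-3.688000 - 12.639000)
       = -0.855062
Iteration 2:
  f(-0.200000) = -3.688000
  f(-0.855062) = 1.698604
  x_3 = -0.855062 - 1.698604×(-0.855062 - (-0.200000))/(1.698604 - (-3.688000))
       = -0.648496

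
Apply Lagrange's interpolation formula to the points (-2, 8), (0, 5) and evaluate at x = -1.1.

Lagrange interpolation formula:
P(x) = Σ yᵢ × Lᵢ(x)
where Lᵢ(x) = Π_{j≠i} (x - xⱼ)/(xᵢ - xⱼ)

L_0(-1.1) = (-1.1 - 0)/(-2 - 0) = 0.550000
L_1(-1.1) = (-1.1 - (-2))/(0 - (-2)) = 0.450000

P(-1.1) = 8×L_0(-1.1) + 5×L_1(-1.1)
P(-1.1) = 6.650000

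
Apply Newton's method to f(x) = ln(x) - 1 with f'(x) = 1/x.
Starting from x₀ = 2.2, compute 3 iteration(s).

f(x) = ln(x) - 1
f'(x) = 1/x
x₀ = 2.2

Newton-Raphson formula: x_{n+1} = x_n - f(x_n)/f'(x_n)

Iteration 1:
  f(2.200000) = -0.211543
  f'(2.200000) = 0.454545
  x_1 = 2.200000 - (-0.211543)/0.454545 = 2.665394
Iteration 2:
  f(2.665394) = -0.019648
  f'(2.665394) = 0.375179
  x_2 = 2.665394 - (-0.019648)/0.375179 = 2.717764
Iteration 3:
  f(2.717764) = -0.000191
  f'(2.717764) = 0.367950
  x_3 = 2.717764 - (-0.000191)/0.367950 = 2.718282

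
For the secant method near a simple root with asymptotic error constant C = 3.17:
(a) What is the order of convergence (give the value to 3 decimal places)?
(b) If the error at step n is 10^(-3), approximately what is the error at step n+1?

(a) Secant method has superlinear convergence with order φ = (1+√5)/2 ≈ 1.618.
    This means |e_{n+1}| ≈ C|e_n|^1.618.

(b) With |e_n| = 10^(-3) and C = 3.17:
    |e_{n+1}| ≈ 3.17 × (10^(-3))^1.618 = 3.17 × 10^(-4.85)

(a) ≈ 1.618 (golden ratio); (b) |e_{n+1}| ≈ 4.436e-05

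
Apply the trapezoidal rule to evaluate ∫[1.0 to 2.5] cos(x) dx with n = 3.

f(x) = cos(x)
a = 1.0, b = 2.5, n = 3
h = (b - a)/n = 0.500000

Trapezoidal rule: (h/2)[f(x₀) + 2f(x₁) + 2f(x₂) + ... + f(xₙ)]

x_0 = 1.0000, f(x_0) = 0.540302, coefficient = 1
x_1 = 1.5000, f(x_1) = 0.070737, coefficient = 2
x_2 = 2.0000, f(x_2) = -0.416147, coefficient = 2
x_3 = 2.5000, f(x_3) = -0.801144, coefficient = 1

I ≈ (0.500000/2) × -0.951661 = -0.237915
Exact value: -0.242999
Error: 0.005084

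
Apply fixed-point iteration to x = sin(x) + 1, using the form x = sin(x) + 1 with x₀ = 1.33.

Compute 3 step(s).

Equation: x = sin(x) + 1
Fixed-point form: x = sin(x) + 1
x₀ = 1.33

x_1 = g(1.330000) = 1.971148
x_2 = g(1.971148) = 1.920924
x_3 = g(1.920924) = 1.939329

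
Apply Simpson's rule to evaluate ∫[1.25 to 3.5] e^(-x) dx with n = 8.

f(x) = e^(-x)
a = 1.25, b = 3.5, n = 8
h = (b - a)/n = 0.281250

Simpson's rule: (h/3)[f(x₀) + 4f(x₁) + 2f(x₂) + ... + f(xₙ)]

x_0 = 1.2500, f(x_0) = 0.286505, coefficient = 1
x_1 = 1.5312, f(x_1) = 0.216265, coefficient = 4
x_2 = 1.8125, f(x_2) = 0.163246, coefficient = 2
x_3 = 2.0938, f(x_3) = 0.123224, coefficient = 4
x_4 = 2.3750, f(x_4) = 0.093014, coefficient = 2
x_5 = 2.6562, f(x_5) = 0.070211, coefficient = 4
x_6 = 2.9375, f(x_6) = 0.052998, coefficient = 2
x_7 = 3.2188, f(x_7) = 0.040005, coefficient = 4
x_8 = 3.5000, f(x_8) = 0.030197, coefficient = 1

I ≈ (0.281250/3) × 2.734040 = 0.256316
Exact value: 0.256307
Error: 0.000009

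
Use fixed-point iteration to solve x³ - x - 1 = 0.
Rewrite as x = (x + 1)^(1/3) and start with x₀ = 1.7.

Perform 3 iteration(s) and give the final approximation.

Equation: x³ - x - 1 = 0
Fixed-point form: x = (x + 1)^(1/3)
x₀ = 1.7

x_1 = g(1.700000) = 1.392477
x_2 = g(1.392477) = 1.337465
x_3 = g(1.337465) = 1.327135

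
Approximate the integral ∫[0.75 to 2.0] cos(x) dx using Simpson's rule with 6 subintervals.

f(x) = cos(x)
a = 0.75, b = 2.0, n = 6
h = (b - a)/n = 0.208333

Simpson's rule: (h/3)[f(x₀) + 4f(x₁) + 2f(x₂) + ... + f(xₙ)]

x_0 = 0.7500, f(x_0) = 0.731689, coefficient = 1
x_1 = 0.9583, f(x_1) = 0.574885, coefficient = 4
x_2 = 1.1667, f(x_2) = 0.393219, coefficient = 2
x_3 = 1.3750, f(x_3) = 0.194548, coefficient = 4
x_4 = 1.5833, f(x_4) = -0.012537, coefficient = 2
x_5 = 1.7917, f(x_5) = -0.219079, coefficient = 4
x_6 = 2.0000, f(x_6) = -0.416147, coefficient = 1

I ≈ (0.208333/3) × 3.278319 = 0.227661
Exact value: 0.227659
Error: 0.000002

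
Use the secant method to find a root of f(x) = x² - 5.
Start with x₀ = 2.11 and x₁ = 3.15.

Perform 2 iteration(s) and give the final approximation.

f(x) = x² - 5
x₀ = 2.11, x₁ = 3.15

Secant formula: x_{n+1} = x_n - f(x_n)(x_n - x_{n-1})/(f(x_n) - f(x_{n-1}))

Iteration 1:
  f(2.110000) = -0.547900
  f(3.150000) = 4.922500
  x_2 = 3.150000 - 4.922500×(3.150000 - 2.110000)/(4.922500 - (-0.547900))
       = 2.214163
Iteration 2:
  f(3.150000) = 4.922500
  f(2.214163) = -0.097480
  x_3 = 2.214163 - (-0.097480)×(2.214163 - 3.150000)/(-0.097480 - 4.922500)
       = 2.232336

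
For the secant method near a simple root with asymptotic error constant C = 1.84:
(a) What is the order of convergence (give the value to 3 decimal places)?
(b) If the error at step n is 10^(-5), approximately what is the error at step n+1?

(a) Secant method has superlinear convergence with order φ = (1+√5)/2 ≈ 1.618.
    This means |e_{n+1}| ≈ C|e_n|^1.618.

(b) With |e_n| = 10^(-5) and C = 1.84:
    |e_{n+1}| ≈ 1.84 × (10^(-5))^1.618 = 1.84 × 10^(-8.09)

(a) ≈ 1.618 (golden ratio); (b) |e_{n+1}| ≈ 1.495e-08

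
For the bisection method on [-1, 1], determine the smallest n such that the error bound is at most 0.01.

We need (b-a)/2^n ≤ 0.01
(1 - (-1))/2^n ≤ 0.01
2/2^n ≤ 0.01
2^n ≥ 200
n ≥ log₂(200) = 7.64
n ≥ 8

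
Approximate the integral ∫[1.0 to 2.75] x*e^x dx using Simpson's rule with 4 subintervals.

f(x) = x*e^x
a = 1.0, b = 2.75, n = 4
h = (b - a)/n = 0.437500

Simpson's rule: (h/3)[f(x₀) + 4f(x₁) + 2f(x₂) + ... + f(xₙ)]

x_0 = 1.0000, f(x_0) = 2.718282, coefficient = 1
x_1 = 1.4375, f(x_1) = 6.052101, coefficient = 4
x_2 = 1.8750, f(x_2) = 12.226536, coefficient = 2
x_3 = 2.3125, f(x_3) = 23.355423, coefficient = 4
x_4 = 2.7500, f(x_4) = 43.017238, coefficient = 1

I ≈ (0.437500/3) × 187.818686 = 27.390225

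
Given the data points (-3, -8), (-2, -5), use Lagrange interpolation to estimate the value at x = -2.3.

Lagrange interpolation formula:
P(x) = Σ yᵢ × Lᵢ(x)
where Lᵢ(x) = Π_{j≠i} (x - xⱼ)/(xᵢ - xⱼ)

L_0(-2.3) = (-2.3 - (-2))/(-3 - (-2)) = 0.300000
L_1(-2.3) = (-2.3 - (-3))/(-2 - (-3)) = 0.700000

P(-2.3) = (-8)×L_0(-2.3) + (-5)×L_1(-2.3)
P(-2.3) = -5.900000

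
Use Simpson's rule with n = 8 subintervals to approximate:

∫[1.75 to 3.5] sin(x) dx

f(x) = sin(x)
a = 1.75, b = 3.5, n = 8
h = (b - a)/n = 0.218750

Simpson's rule: (h/3)[f(x₀) + 4f(x₁) + 2f(x₂) + ... + f(xₙ)]

x_0 = 1.7500, f(x_0) = 0.983986, coefficient = 1
x_1 = 1.9688, f(x_1) = 0.921856, coefficient = 4
x_2 = 2.1875, f(x_2) = 0.815789, coefficient = 2
x_3 = 2.4062, f(x_3) = 0.670841, coefficient = 4
x_4 = 2.6250, f(x_4) = 0.493920, coefficient = 2
x_5 = 2.8438, f(x_5) = 0.293459, coefficient = 4
x_6 = 3.0625, f(x_6) = 0.079010, coefficient = 2
x_7 = 3.2812, f(x_7) = -0.139204, coefficient = 4
x_8 = 3.5000, f(x_8) = -0.350783, coefficient = 1

I ≈ (0.218750/3) × 10.398450 = 0.758220
Exact value: 0.758211
Error: 0.000010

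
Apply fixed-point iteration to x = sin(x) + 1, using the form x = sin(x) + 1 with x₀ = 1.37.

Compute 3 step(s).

Equation: x = sin(x) + 1
Fixed-point form: x = sin(x) + 1
x₀ = 1.37

x_1 = g(1.370000) = 1.979908
x_2 = g(1.979908) = 1.917475
x_3 = g(1.917475) = 1.940507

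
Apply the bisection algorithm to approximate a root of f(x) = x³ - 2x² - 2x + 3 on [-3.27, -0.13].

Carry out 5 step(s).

f(x) = x³ - 2x² - 2x + 3
Initial interval: [-3.27, -0.13]

Iteration 1:
  c_1 = (-3.270000 + (-0.130000))/2 = -1.700000
  f(c_1) = f(-1.700000) = -4.293000
  f(a) × f(c) ≥ 0, new interval: [-1.700000, -0.130000]
Iteration 2:
  c_2 = (-1.700000 + (-0.130000))/2 = -0.915000
  f(c_2) = f(-0.915000) = 2.389489
  f(a) × f(c) < 0, new interval: [-1.700000, -0.915000]
Iteration 3:
  c_3 = (-1.700000 + (-0.915000))/2 = -1.307500
  f(c_3) = f(-1.307500) = -0.039357
  f(a) × f(c) ≥ 0, new interval: [-1.307500, -0.915000]
Iteration 4:
  c_4 = (-1.307500 + (-0.915000))/2 = -1.111250
  f(c_4) = f(-1.111250) = 1.380490
  f(a) × f(c) < 0, new interval: [-1.307500, -1.111250]
Iteration 5:
  c_5 = (-1.307500 + (-1.111250))/2 = -1.209375
  f(c_5) = f(-1.209375) = 0.724757
  f(a) × f(c) < 0, new interval: [-1.307500, -1.209375]

After 5 iteration(s), the approximation is c_5 = -1.209375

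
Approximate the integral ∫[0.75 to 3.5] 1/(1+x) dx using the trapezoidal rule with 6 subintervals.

f(x) = 1/(1+x)
a = 0.75, b = 3.5, n = 6
h = (b - a)/n = 0.458333

Trapezoidal rule: (h/2)[f(x₀) + 2f(x₁) + 2f(x₂) + ... + f(xₙ)]

x_0 = 0.7500, f(x_0) = 0.571429, coefficient = 1
x_1 = 1.2083, f(x_1) = 0.452830, coefficient = 2
x_2 = 1.6667, f(x_2) = 0.375000, coefficient = 2
x_3 = 2.1250, f(x_3) = 0.320000, coefficient = 2
x_4 = 2.5833, f(x_4) = 0.279070, coefficient = 2
x_5 = 3.0417, f(x_5) = 0.247423, coefficient = 2
x_6 = 3.5000, f(x_6) = 0.222222, coefficient = 1

I ≈ (0.458333/2) × 4.142296 = 0.949276
Exact value: 0.944462
Error: 0.004815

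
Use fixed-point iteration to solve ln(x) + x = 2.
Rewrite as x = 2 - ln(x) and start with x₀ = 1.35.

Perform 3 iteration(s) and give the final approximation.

Equation: ln(x) + x = 2
Fixed-point form: x = 2 - ln(x)
x₀ = 1.35

x_1 = g(1.350000) = 1.699895
x_2 = g(1.699895) = 1.469433
x_3 = g(1.469433) = 1.615123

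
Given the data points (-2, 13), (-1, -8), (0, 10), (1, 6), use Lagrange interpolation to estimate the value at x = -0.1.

Lagrange interpolation formula:
P(x) = Σ yᵢ × Lᵢ(x)
where Lᵢ(x) = Π_{j≠i} (x - xⱼ)/(xᵢ - xⱼ)

L_0(-0.1) = (-0.1 - (-1))/(-2 - (-1)) × (-0.1 - 0)/(-2 - 0) × (-0.1 - 1)/(-2 - 1) = -0.016500
L_1(-0.1) = (-0.1 - (-2))/(-1 - (-2)) × (-0.1 - 0)/(-1 - 0) × (-0.1 - 1)/(-1 - 1) = 0.104500
L_2(-0.1) = (-0.1 - (-2))/(0 - (-2)) × (-0.1 - (-1))/(0 - (-1)) × (-0.1 - 1)/(0 - 1) = 0.940500
L_3(-0.1) = (-0.1 - (-2))/(1 - (-2)) × (-0.1 - (-1))/(1 - (-1)) × (-0.1 - 0)/(1 - 0) = -0.028500

P(-0.1) = 13×L_0(-0.1) + (-8)×L_1(-0.1) + 10×L_2(-0.1) + 6×L_3(-0.1)
P(-0.1) = 8.183500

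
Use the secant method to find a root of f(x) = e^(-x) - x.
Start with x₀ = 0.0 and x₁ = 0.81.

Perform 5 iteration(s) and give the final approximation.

f(x) = e^(-x) - x
x₀ = 0.0, x₁ = 0.81

Secant formula: x_{n+1} = x_n - f(x_n)(x_n - x_{n-1})/(f(x_n) - f(x_{n-1}))

Iteration 1:
  f(0.000000) = 1.000000
  f(0.810000) = -0.365142
  x_2 = 0.810000 - (-0.365142)×(0.810000 - 0.000000)/(-0.365142 - 1.000000)
       = 0.593345
Iteration 2:
  f(0.810000) = -0.365142
  f(0.593345) = -0.040869
  x_3 = 0.593345 - (-0.040869)×(0.593345 - 0.810000)/(-0.040869 - (-0.365142))
       = 0.566040
Iteration 3:
  f(0.593345) = -0.040869
  f(0.566040) = 0.001730
  x_4 = 0.566040 - 0.001730×(0.566040 - 0.593345)/(0.001730 - (-0.040869))
       = 0.567149
Iteration 4:
  f(0.566040) = 0.001730
  f(0.567149) = -0.000008
  x_5 = 0.567149 - (-0.000008)×(0.567149 - 0.566040)/(-0.000008 - 0.001730)
       = 0.567143
Iteration 5:
  f(0.567149) = -0.000008
  f(0.567143) = 0.000000
  x_6 = 0.567143 - 0.000000×(0.567143 - 0.567149)/(0.000000 - (-0.000008))
       = 0.567143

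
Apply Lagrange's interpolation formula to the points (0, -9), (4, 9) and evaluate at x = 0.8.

Lagrange interpolation formula:
P(x) = Σ yᵢ × Lᵢ(x)
where Lᵢ(x) = Π_{j≠i} (x - xⱼ)/(xᵢ - xⱼ)

L_0(0.8) = (0.8 - 4)/(0 - 4) = 0.800000
L_1(0.8) = (0.8 - 0)/(4 - 0) = 0.200000

P(0.8) = (-9)×L_0(0.8) + 9×L_1(0.8)
P(0.8) = -5.400000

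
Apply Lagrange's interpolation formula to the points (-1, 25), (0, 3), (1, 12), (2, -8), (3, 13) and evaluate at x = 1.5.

Lagrange interpolation formula:
P(x) = Σ yᵢ × Lᵢ(x)
where Lᵢ(x) = Π_{j≠i} (x - xⱼ)/(xᵢ - xⱼ)

L_0(1.5) = (1.5 - 0)/(-1 - 0) × (1.5 - 1)/(-1 - 1) × (1.5 - 2)/(-1 - 2) × (1.5 - 3)/(-1 - 3) = 0.023438
L_1(1.5) = (1.5 - (-1))/(0 - (-1)) × (1.5 - 1)/(0 - 1) × (1.5 - 2)/(0 - 2) × (1.5 - 3)/(0 - 3) = -0.156250
L_2(1.5) = (1.5 - (-1))/(1 - (-1)) × (1.5 - 0)/(1 - 0) × (1.5 - 2)/(1 - 2) × (1.5 - 3)/(1 - 3) = 0.703125
L_3(1.5) = (1.5 - (-1))/(2 - (-1)) × (1.5 - 0)/(2 - 0) × (1.5 - 1)/(2 - 1) × (1.5 - 3)/(2 - 3) = 0.468750
L_4(1.5) = (1.5 - (-1))/(3 - (-1)) × (1.5 - 0)/(3 - 0) × (1.5 - 1)/(3 - 1) × (1.5 - 2)/(3 - 2) = -0.039062

P(1.5) = 25×L_0(1.5) + 3×L_1(1.5) + 12×L_2(1.5) + (-8)×L_3(1.5) + 13×L_4(1.5)
P(1.5) = 4.296875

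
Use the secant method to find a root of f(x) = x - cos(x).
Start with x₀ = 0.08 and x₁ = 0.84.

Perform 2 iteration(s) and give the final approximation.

f(x) = x - cos(x)
x₀ = 0.08, x₁ = 0.84

Secant formula: x_{n+1} = x_n - f(x_n)(x_n - x_{n-1})/(f(x_n) - f(x_{n-1}))

Iteration 1:
  f(0.080000) = -0.916802
  f(0.840000) = 0.172537
  x_2 = 0.840000 - 0.172537×(0.840000 - 0.080000)/(0.172537 - (-0.916802))
       = 0.719626
Iteration 2:
  f(0.840000) = 0.172537
  f(0.719626) = -0.032427
  x_3 = 0.719626 - (-0.032427)×(0.719626 - 0.840000)/(-0.032427 - 0.172537)
       = 0.738670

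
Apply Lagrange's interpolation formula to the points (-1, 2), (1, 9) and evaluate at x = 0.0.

Lagrange interpolation formula:
P(x) = Σ yᵢ × Lᵢ(x)
where Lᵢ(x) = Π_{j≠i} (x - xⱼ)/(xᵢ - xⱼ)

L_0(0.0) = (0.0 - 1)/(-1 - 1) = 0.500000
L_1(0.0) = (0.0 - (-1))/(1 - (-1)) = 0.500000

P(0.0) = 2×L_0(0.0) + 9×L_1(0.0)
P(0.0) = 5.500000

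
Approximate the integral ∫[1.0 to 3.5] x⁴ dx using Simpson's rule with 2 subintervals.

f(x) = x⁴
a = 1.0, b = 3.5, n = 2
h = (b - a)/n = 1.250000

Simpson's rule: (h/3)[f(x₀) + 4f(x₁) + 2f(x₂) + ... + f(xₙ)]

x_0 = 1.0000, f(x_0) = 1.000000, coefficient = 1
x_1 = 2.2500, f(x_1) = 25.628906, coefficient = 4
x_2 = 3.5000, f(x_2) = 150.062500, coefficient = 1

I ≈ (1.250000/3) × 253.578125 = 105.657552
Exact value: 104.843750
Error: 0.813802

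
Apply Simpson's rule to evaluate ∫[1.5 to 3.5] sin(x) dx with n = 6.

f(x) = sin(x)
a = 1.5, b = 3.5, n = 6
h = (b - a)/n = 0.333333

Simpson's rule: (h/3)[f(x₀) + 4f(x₁) + 2f(x₂) + ... + f(xₙ)]

x_0 = 1.5000, f(x_0) = 0.997495, coefficient = 1
x_1 = 1.8333, f(x_1) = 0.965735, coefficient = 4
x_2 = 2.1667, f(x_2) = 0.827660, coefficient = 2
x_3 = 2.5000, f(x_3) = 0.598472, coefficient = 4
x_4 = 2.8333, f(x_4) = 0.303400, coefficient = 2
x_5 = 3.1667, f(x_5) = -0.025071, coefficient = 4
x_6 = 3.5000, f(x_6) = -0.350783, coefficient = 1

I ≈ (0.333333/3) × 9.065375 = 1.007264
Exact value: 1.007194
Error: 0.000070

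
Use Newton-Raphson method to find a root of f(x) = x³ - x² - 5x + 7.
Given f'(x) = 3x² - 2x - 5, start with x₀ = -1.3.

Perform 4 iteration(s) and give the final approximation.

f(x) = x³ - x² - 5x + 7
f'(x) = 3x² - 2x - 5
x₀ = -1.3

Newton-Raphson formula: x_{n+1} = x_n - f(x_n)/f'(x_n)

Iteration 1:
  f(-1.300000) = 9.613000
  f'(-1.300000) = 2.670000
  x_1 = -1.300000 - 9.613000/2.670000 = -4.900375
Iteration 2:
  f(-4.900375) = -110.187777
  f'(-4.900375) = 76.841761
  x_2 = -4.900375 - (-110.187777)/76.841761 = -3.466418
Iteration 3:
  f(-3.466418) = -29.336613
  f'(-3.466418) = 37.980988
  x_3 = -3.466418 - (-29.336613)/37.980988 = -2.694015
Iteration 4:
  f(-2.694015) = -6.340040
  f'(-2.694015) = 22.161180
  x_4 = -2.694015 - (-6.340040)/22.161180 = -2.407927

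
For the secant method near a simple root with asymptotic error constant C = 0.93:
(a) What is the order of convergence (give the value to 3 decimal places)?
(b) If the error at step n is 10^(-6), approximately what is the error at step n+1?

(a) Secant method has superlinear convergence with order φ = (1+√5)/2 ≈ 1.618.
    This means |e_{n+1}| ≈ C|e_n|^1.618.

(b) With |e_n| = 10^(-6) and C = 0.93:
    |e_{n+1}| ≈ 0.93 × (10^(-6))^1.618 = 0.93 × 10^(-9.71)

(a) ≈ 1.618 (golden ratio); (b) |e_{n+1}| ≈ 1.821e-10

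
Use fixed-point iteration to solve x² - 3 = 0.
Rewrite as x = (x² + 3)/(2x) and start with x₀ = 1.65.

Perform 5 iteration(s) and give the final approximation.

Equation: x² - 3 = 0
Fixed-point form: x = (x² + 3)/(2x)
x₀ = 1.65

x_1 = g(1.650000) = 1.734091
x_2 = g(1.734091) = 1.732052
x_3 = g(1.732052) = 1.732051
x_4 = g(1.732051) = 1.732051
x_5 = g(1.732051) = 1.732051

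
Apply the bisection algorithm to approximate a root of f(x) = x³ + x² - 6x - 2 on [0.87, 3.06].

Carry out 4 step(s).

f(x) = x³ + x² - 6x - 2
Initial interval: [0.87, 3.06]

Iteration 1:
  c_1 = (0.870000 + 3.060000)/2 = 1.965000
  f(c_1) = f(1.965000) = -2.341468
  f(a) × f(c) ≥ 0, new interval: [1.965000, 3.060000]
Iteration 2:
  c_2 = (1.965000 + 3.060000)/2 = 2.512500
  f(c_2) = f(2.512500) = 5.098205
  f(a) × f(c) < 0, new interval: [1.965000, 2.512500]
Iteration 3:
  c_3 = (1.965000 + 2.512500)/2 = 2.238750
  f(c_3) = f(2.238750) = 0.800120
  f(a) × f(c) < 0, new interval: [1.965000, 2.238750]
Iteration 4:
  c_4 = (1.965000 + 2.238750)/2 = 2.101875
  f(c_4) = f(2.101875) = -0.907543
  f(a) × f(c) ≥ 0, new interval: [2.101875, 2.238750]

After 4 iteration(s), the approximation is c_4 = 2.101875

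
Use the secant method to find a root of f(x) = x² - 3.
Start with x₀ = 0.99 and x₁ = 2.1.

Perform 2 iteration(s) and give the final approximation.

f(x) = x² - 3
x₀ = 0.99, x₁ = 2.1

Secant formula: x_{n+1} = x_n - f(x_n)(x_n - x_{n-1})/(f(x_n) - f(x_{n-1}))

Iteration 1:
  f(0.990000) = -2.019900
  f(2.100000) = 1.410000
  x_2 = 2.100000 - 1.410000×(2.100000 - 0.990000)/(1.410000 - (-2.019900))
       = 1.643689
Iteration 2:
  f(2.100000) = 1.410000
  f(1.643689) = -0.298285
  x_3 = 1.643689 - (-0.298285)×(1.643689 - 2.100000)/(-0.298285 - 1.410000)
       = 1.723366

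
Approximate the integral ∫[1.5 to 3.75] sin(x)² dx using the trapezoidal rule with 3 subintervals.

f(x) = sin(x)²
a = 1.5, b = 3.75, n = 3
h = (b - a)/n = 0.750000

Trapezoidal rule: (h/2)[f(x₀) + 2f(x₁) + 2f(x₂) + ... + f(xₙ)]

x_0 = 1.5000, f(x_0) = 0.994996, coefficient = 1
x_1 = 2.2500, f(x_1) = 0.605398, coefficient = 2
x_2 = 3.0000, f(x_2) = 0.019915, coefficient = 2
x_3 = 3.7500, f(x_3) = 0.326682, coefficient = 1

I ≈ (0.750000/2) × 2.572304 = 0.964614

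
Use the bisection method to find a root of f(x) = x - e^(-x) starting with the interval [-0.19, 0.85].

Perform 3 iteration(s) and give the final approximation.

f(x) = x - e^(-x)
Initial interval: [-0.19, 0.85]

Iteration 1:
  c_1 = (-0.190000 + 0.850000)/2 = 0.330000
  f(c_1) = f(0.330000) = -0.388924
  f(a) × f(c) ≥ 0, new interval: [0.330000, 0.850000]
Iteration 2:
  c_2 = (0.330000 + 0.850000)/2 = 0.590000
  f(c_2) = f(0.590000) = 0.035673
  f(a) × f(c) < 0, new interval: [0.330000, 0.590000]
Iteration 3:
  c_3 = (0.330000 + 0.590000)/2 = 0.460000
  f(c_3) = f(0.460000) = -0.171284
  f(a) × f(c) ≥ 0, new interval: [0.460000, 0.590000]

After 3 iteration(s), the approximation is c_3 = 0.460000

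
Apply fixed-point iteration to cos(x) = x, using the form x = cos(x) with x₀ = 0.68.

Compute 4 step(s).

Equation: cos(x) = x
Fixed-point form: x = cos(x)
x₀ = 0.68

x_1 = g(0.680000) = 0.777573
x_2 = g(0.777573) = 0.712618
x_3 = g(0.712618) = 0.756652
x_4 = g(0.756652) = 0.727138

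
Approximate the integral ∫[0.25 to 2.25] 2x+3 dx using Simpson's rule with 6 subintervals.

f(x) = 2x+3
a = 0.25, b = 2.25, n = 6
h = (b - a)/n = 0.333333

Simpson's rule: (h/3)[f(x₀) + 4f(x₁) + 2f(x₂) + ... + f(xₙ)]

x_0 = 0.2500, f(x_0) = 3.500000, coefficient = 1
x_1 = 0.5833, f(x_1) = 4.166667, coefficient = 4
x_2 = 0.9167, f(x_2) = 4.833333, coefficient = 2
x_3 = 1.2500, f(x_3) = 5.500000, coefficient = 4
x_4 = 1.5833, f(x_4) = 6.166667, coefficient = 2
x_5 = 1.9167, f(x_5) = 6.833333, coefficient = 4
x_6 = 2.2500, f(x_6) = 7.500000, coefficient = 1

I ≈ (0.333333/3) × 99.000000 = 11.000000
Exact value: 11.000000
Error: 0.000000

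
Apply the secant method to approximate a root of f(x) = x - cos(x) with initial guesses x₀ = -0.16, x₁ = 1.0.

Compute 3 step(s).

f(x) = x - cos(x)
x₀ = -0.16, x₁ = 1.0

Secant formula: x_{n+1} = x_n - f(x_n)(x_n - x_{n-1})/(f(x_n) - f(x_{n-1}))

Iteration 1:
  f(-0.160000) = -1.147227
  f(1.000000) = 0.459698
  x_2 = 1.000000 - 0.459698×(1.000000 - (-0.160000))/(0.459698 - (-1.147227))
       = 0.668155
Iteration 2:
  f(1.000000) = 0.459698
  f(0.668155) = -0.116810
  x_3 = 0.668155 - (-0.116810)×(0.668155 - 1.000000)/(-0.116810 - 0.459698)
       = 0.735393
Iteration 3:
  f(0.668155) = -0.116810
  f(0.735393) = -0.006174
  x_4 = 0.735393 - (-0.006174)×(0.735393 - 0.668155)/(-0.006174 - (-0.116810))
       = 0.739145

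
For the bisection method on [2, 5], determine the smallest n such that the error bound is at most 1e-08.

We need (b-a)/2^n ≤ 1e-08
(5 - 2)/2^n ≤ 1e-08
3/2^n ≤ 1e-08
2^n ≥ 300000000
n ≥ log₂(300000000) = 28.16
n ≥ 29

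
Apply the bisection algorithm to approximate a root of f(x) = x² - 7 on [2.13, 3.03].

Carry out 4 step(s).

f(x) = x² - 7
Initial interval: [2.13, 3.03]

Iteration 1:
  c_1 = (2.130000 + 3.030000)/2 = 2.580000
  f(c_1) = f(2.580000) = -0.343600
  f(a) × f(c) ≥ 0, new interval: [2.580000, 3.030000]
Iteration 2:
  c_2 = (2.580000 + 3.030000)/2 = 2.805000
  f(c_2) = f(2.805000) = 0.868025
  f(a) × f(c) < 0, new interval: [2.580000, 2.805000]
Iteration 3:
  c_3 = (2.580000 + 2.805000)/2 = 2.692500
  f(c_3) = f(2.692500) = 0.249556
  f(a) × f(c) < 0, new interval: [2.580000, 2.692500]
Iteration 4:
  c_4 = (2.580000 + 2.692500)/2 = 2.636250
  f(c_4) = f(2.636250) = -0.050186
  f(a) × f(c) ≥ 0, new interval: [2.636250, 2.692500]

After 4 iteration(s), the approximation is c_4 = 2.636250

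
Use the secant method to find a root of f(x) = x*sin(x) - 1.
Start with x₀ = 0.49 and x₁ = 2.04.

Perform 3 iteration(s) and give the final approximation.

f(x) = x*sin(x) - 1
x₀ = 0.49, x₁ = 2.04

Secant formula: x_{n+1} = x_n - f(x_n)(x_n - x_{n-1})/(f(x_n) - f(x_{n-1}))

Iteration 1:
  f(0.490000) = -0.769393
  f(2.040000) = 0.819534
  x_2 = 2.040000 - 0.819534×(2.040000 - 0.490000)/(0.819534 - (-0.769393))
       = 1.240544
Iteration 2:
  f(2.040000) = 0.819534
  f(1.240544) = 0.173505
  x_3 = 1.240544 - 0.173505×(1.240544 - 2.040000)/(0.173505 - 0.819534)
       = 1.025832
Iteration 3:
  f(1.240544) = 0.173505
  f(1.025832) = -0.122764
  x_4 = 1.025832 - (-0.122764)×(1.025832 - 1.240544)/(-0.122764 - 0.173505)
       = 1.114801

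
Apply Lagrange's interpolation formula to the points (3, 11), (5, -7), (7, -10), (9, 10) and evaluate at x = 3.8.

Lagrange interpolation formula:
P(x) = Σ yᵢ × Lᵢ(x)
where Lᵢ(x) = Π_{j≠i} (x - xⱼ)/(xᵢ - xⱼ)

L_0(3.8) = (3.8 - 5)/(3 - 5) × (3.8 - 7)/(3 - 7) × (3.8 - 9)/(3 - 9) = 0.416000
L_1(3.8) = (3.8 - 3)/(5 - 3) × (3.8 - 7)/(5 - 7) × (3.8 - 9)/(5 - 9) = 0.832000
L_2(3.8) = (3.8 - 3)/(7 - 3) × (3.8 - 5)/(7 - 5) × (3.8 - 9)/(7 - 9) = -0.312000
L_3(3.8) = (3.8 - 3)/(9 - 3) × (3.8 - 5)/(9 - 5) × (3.8 - 7)/(9 - 7) = 0.064000

P(3.8) = 11×L_0(3.8) + (-7)×L_1(3.8) + (-10)×L_2(3.8) + 10×L_3(3.8)
P(3.8) = 2.512000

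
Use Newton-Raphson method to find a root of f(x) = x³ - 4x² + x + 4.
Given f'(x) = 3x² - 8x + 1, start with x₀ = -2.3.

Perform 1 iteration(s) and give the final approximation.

f(x) = x³ - 4x² + x + 4
f'(x) = 3x² - 8x + 1
x₀ = -2.3

Newton-Raphson formula: x_{n+1} = x_n - f(x_n)/f'(x_n)

Iteration 1:
  f(-2.300000) = -31.627000
  f'(-2.300000) = 35.270000
  x_1 = -2.300000 - (-31.627000)/35.270000 = -1.403289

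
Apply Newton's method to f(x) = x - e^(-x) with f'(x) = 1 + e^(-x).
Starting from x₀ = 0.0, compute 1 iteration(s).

f(x) = x - e^(-x)
f'(x) = 1 + e^(-x)
x₀ = 0.0

Newton-Raphson formula: x_{n+1} = x_n - f(x_n)/f'(x_n)

Iteration 1:
  f(0.000000) = -1.000000
  f'(0.000000) = 2.000000
  x_1 = 0.000000 - (-1.000000)/2.000000 = 0.500000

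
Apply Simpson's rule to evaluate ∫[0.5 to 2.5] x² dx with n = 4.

f(x) = x²
a = 0.5, b = 2.5, n = 4
h = (b - a)/n = 0.500000

Simpson's rule: (h/3)[f(x₀) + 4f(x₁) + 2f(x₂) + ... + f(xₙ)]

x_0 = 0.5000, f(x_0) = 0.250000, coefficient = 1
x_1 = 1.0000, f(x_1) = 1.000000, coefficient = 4
x_2 = 1.5000, f(x_2) = 2.250000, coefficient = 2
x_3 = 2.0000, f(x_3) = 4.000000, coefficient = 4
x_4 = 2.5000, f(x_4) = 6.250000, coefficient = 1

I ≈ (0.500000/3) × 31.000000 = 5.166667
Exact value: 5.166667
Error: 0.000000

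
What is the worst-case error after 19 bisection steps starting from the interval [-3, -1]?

Bisection error bound: |error| ≤ (b-a)/2^n
|error| ≤ (-1 - (-3))/2^19 = 2/2^19
|error| ≤ 0.0000038147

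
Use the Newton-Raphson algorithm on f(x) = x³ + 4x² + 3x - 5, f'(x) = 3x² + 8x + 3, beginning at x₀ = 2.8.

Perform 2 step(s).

f(x) = x³ + 4x² + 3x - 5
f'(x) = 3x² + 8x + 3
x₀ = 2.8

Newton-Raphson formula: x_{n+1} = x_n - f(x_n)/f'(x_n)

Iteration 1:
  f(2.800000) = 56.712000
  f'(2.800000) = 48.920000
  x_1 = 2.800000 - 56.712000/48.920000 = 1.640720
Iteration 2:
  f(1.640720) = 15.106753
  f'(1.640720) = 24.201638
  x_2 = 1.640720 - 15.106753/24.201638 = 1.016516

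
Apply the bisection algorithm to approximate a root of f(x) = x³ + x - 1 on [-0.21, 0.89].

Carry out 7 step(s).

f(x) = x³ + x - 1
Initial interval: [-0.21, 0.89]

Iteration 1:
  c_1 = (-0.210000 + 0.890000)/2 = 0.340000
  f(c_1) = f(0.340000) = -0.620696
  f(a) × f(c) ≥ 0, new interval: [0.340000, 0.890000]
Iteration 2:
  c_2 = (0.340000 + 0.890000)/2 = 0.615000
  f(c_2) = f(0.615000) = -0.152392
  f(a) × f(c) ≥ 0, new interval: [0.615000, 0.890000]
Iteration 3:
  c_3 = (0.615000 + 0.890000)/2 = 0.752500
  f(c_3) = f(0.752500) = 0.178608
  f(a) × f(c) < 0, new interval: [0.615000, 0.752500]
Iteration 4:
  c_4 = (0.615000 + 0.752500)/2 = 0.683750
  f(c_4) = f(0.683750) = 0.003413
  f(a) × f(c) < 0, new interval: [0.615000, 0.683750]
Iteration 5:
  c_5 = (0.615000 + 0.683750)/2 = 0.649375
  f(c_5) = f(0.649375) = -0.076791
  f(a) × f(c) ≥ 0, new interval: [0.649375, 0.683750]
Iteration 6:
  c_6 = (0.649375 + 0.683750)/2 = 0.666562
  f(c_6) = f(0.666562) = -0.037280
  f(a) × f(c) ≥ 0, new interval: [0.666562, 0.683750]
Iteration 7:
  c_7 = (0.666562 + 0.683750)/2 = 0.675156
  f(c_7) = f(0.675156) = -0.017083
  f(a) × f(c) ≥ 0, new interval: [0.675156, 0.683750]

After 7 iteration(s), the approximation is c_7 = 0.675156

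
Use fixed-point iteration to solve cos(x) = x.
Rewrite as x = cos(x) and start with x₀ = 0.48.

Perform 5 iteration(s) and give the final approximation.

Equation: cos(x) = x
Fixed-point form: x = cos(x)
x₀ = 0.48

x_1 = g(0.480000) = 0.886995
x_2 = g(0.886995) = 0.631744
x_3 = g(0.631744) = 0.806999
x_4 = g(0.806999) = 0.691669
x_5 = g(0.691669) = 0.770182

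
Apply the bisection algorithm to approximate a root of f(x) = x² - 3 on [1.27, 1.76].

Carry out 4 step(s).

f(x) = x² - 3
Initial interval: [1.27, 1.76]

Iteration 1:
  c_1 = (1.270000 + 1.760000)/2 = 1.515000
  f(c_1) = f(1.515000) = -0.704775
  f(a) × f(c) ≥ 0, new interval: [1.515000, 1.760000]
Iteration 2:
  c_2 = (1.515000 + 1.760000)/2 = 1.637500
  f(c_2) = f(1.637500) = -0.318594
  f(a) × f(c) ≥ 0, new interval: [1.637500, 1.760000]
Iteration 3:
  c_3 = (1.637500 + 1.760000)/2 = 1.698750
  f(c_3) = f(1.698750) = -0.114248
  f(a) × f(c) ≥ 0, new interval: [1.698750, 1.760000]
Iteration 4:
  c_4 = (1.698750 + 1.760000)/2 = 1.729375
  f(c_4) = f(1.729375) = -0.009262
  f(a) × f(c) ≥ 0, new interval: [1.729375, 1.760000]

After 4 iteration(s), the approximation is c_4 = 1.729375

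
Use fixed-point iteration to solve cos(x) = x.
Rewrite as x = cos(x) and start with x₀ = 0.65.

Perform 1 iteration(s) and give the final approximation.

Equation: cos(x) = x
Fixed-point form: x = cos(x)
x₀ = 0.65

x_1 = g(0.650000) = 0.796084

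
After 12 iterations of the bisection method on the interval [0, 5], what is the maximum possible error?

Bisection error bound: |error| ≤ (b-a)/2^n
|error| ≤ (5 - 0)/2^12 = 5/2^12
|error| ≤ 0.0012207031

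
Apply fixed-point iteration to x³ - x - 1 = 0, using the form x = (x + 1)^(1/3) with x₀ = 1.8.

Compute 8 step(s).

Equation: x³ - x - 1 = 0
Fixed-point form: x = (x + 1)^(1/3)
x₀ = 1.8

x_1 = g(1.800000) = 1.409460
x_2 = g(1.409460) = 1.340623
x_3 = g(1.340623) = 1.327732
x_4 = g(1.327732) = 1.325290
x_5 = g(1.325290) = 1.324827
x_6 = g(1.324827) = 1.324739
x_7 = g(1.324739) = 1.324722
x_8 = g(1.324722) = 1.324719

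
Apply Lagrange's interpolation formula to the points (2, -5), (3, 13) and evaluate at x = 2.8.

Lagrange interpolation formula:
P(x) = Σ yᵢ × Lᵢ(x)
where Lᵢ(x) = Π_{j≠i} (x - xⱼ)/(xᵢ - xⱼ)

L_0(2.8) = (2.8 - 3)/(2 - 3) = 0.200000
L_1(2.8) = (2.8 - 2)/(3 - 2) = 0.800000

P(2.8) = (-5)×L_0(2.8) + 13×L_1(2.8)
P(2.8) = 9.400000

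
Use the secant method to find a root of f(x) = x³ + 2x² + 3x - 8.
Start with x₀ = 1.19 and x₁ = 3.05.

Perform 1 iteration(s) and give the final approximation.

f(x) = x³ + 2x² + 3x - 8
x₀ = 1.19, x₁ = 3.05

Secant formula: x_{n+1} = x_n - f(x_n)(x_n - x_{n-1})/(f(x_n) - f(x_{n-1}))

Iteration 1:
  f(1.190000) = 0.087359
  f(3.050000) = 48.127625
  x_2 = 3.050000 - 48.127625×(3.050000 - 1.190000)/(48.127625 - 0.087359)
       = 1.186618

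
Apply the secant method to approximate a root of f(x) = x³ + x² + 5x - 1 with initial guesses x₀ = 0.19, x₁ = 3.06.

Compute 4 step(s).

f(x) = x³ + x² + 5x - 1
x₀ = 0.19, x₁ = 3.06

Secant formula: x_{n+1} = x_n - f(x_n)(x_n - x_{n-1})/(f(x_n) - f(x_{n-1}))

Iteration 1:
  f(0.190000) = -0.007041
  f(3.060000) = 52.316216
  x_2 = 3.060000 - 52.316216×(3.060000 - 0.190000)/(52.316216 - (-0.007041))
       = 0.190386
Iteration 2:
  f(3.060000) = 52.316216
  f(0.190386) = -0.004921
  x_3 = 0.190386 - (-0.004921)×(0.190386 - 3.060000)/(-0.004921 - 52.316216)
       = 0.190656
Iteration 3:
  f(0.190386) = -0.004921
  f(0.190656) = -0.003439
  x_4 = 0.190656 - (-0.003439)×(0.190656 - 0.190386)/(-0.003439 - (-0.004921))
       = 0.191283
Iteration 4:
  f(0.190656) = -0.003439
  f(0.191283) = 0.000001
  x_5 = 0.191283 - 0.000001×(0.191283 - 0.190656)/(0.000001 - (-0.003439))
       = 0.191282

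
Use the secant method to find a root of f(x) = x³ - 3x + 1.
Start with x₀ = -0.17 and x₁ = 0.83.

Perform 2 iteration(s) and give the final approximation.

f(x) = x³ - 3x + 1
x₀ = -0.17, x₁ = 0.83

Secant formula: x_{n+1} = x_n - f(x_n)(x_n - x_{n-1})/(f(x_n) - f(x_{n-1}))

Iteration 1:
  f(-0.170000) = 1.505087
  f(0.830000) = -0.918213
  x_2 = 0.830000 - (-0.918213)×(0.830000 - (-0.170000))/(-0.918213 - 1.505087)
       = 0.451090
Iteration 2:
  f(0.830000) = -0.918213
  f(0.451090) = -0.261481
  x_3 = 0.451090 - (-0.261481)×(0.451090 - 0.830000)/(-0.261481 - (-0.918213))
       = 0.300225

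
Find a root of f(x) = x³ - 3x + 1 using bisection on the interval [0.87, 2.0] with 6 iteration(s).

f(x) = x³ - 3x + 1
Initial interval: [0.87, 2.0]

Iteration 1:
  c_1 = (0.870000 + 2.000000)/2 = 1.435000
  f(c_1) = f(1.435000) = -0.350012
  f(a) × f(c) ≥ 0, new interval: [1.435000, 2.000000]
Iteration 2:
  c_2 = (1.435000 + 2.000000)/2 = 1.717500
  f(c_2) = f(1.717500) = 0.913792
  f(a) × f(c) < 0, new interval: [1.435000, 1.717500]
Iteration 3:
  c_3 = (1.435000 + 1.717500)/2 = 1.576250
  f(c_3) = f(1.576250) = 0.187544
  f(a) × f(c) < 0, new interval: [1.435000, 1.576250]
Iteration 4:
  c_4 = (1.435000 + 1.576250)/2 = 1.505625
  f(c_4) = f(1.505625) = -0.103764
  f(a) × f(c) ≥ 0, new interval: [1.505625, 1.576250]
Iteration 5:
  c_5 = (1.505625 + 1.576250)/2 = 1.540938
  f(c_5) = f(1.540938) = 0.036126
  f(a) × f(c) < 0, new interval: [1.505625, 1.540938]
Iteration 6:
  c_6 = (1.505625 + 1.540938)/2 = 1.523281
  f(c_6) = f(1.523281) = -0.035244
  f(a) × f(c) ≥ 0, new interval: [1.523281, 1.540938]

After 6 iteration(s), the approximation is c_6 = 1.523281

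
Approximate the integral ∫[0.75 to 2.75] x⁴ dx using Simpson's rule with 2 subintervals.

f(x) = x⁴
a = 0.75, b = 2.75, n = 2
h = (b - a)/n = 1.000000

Simpson's rule: (h/3)[f(x₀) + 4f(x₁) + 2f(x₂) + ... + f(xₙ)]

x_0 = 0.7500, f(x_0) = 0.316406, coefficient = 1
x_1 = 1.7500, f(x_1) = 9.378906, coefficient = 4
x_2 = 2.7500, f(x_2) = 57.191406, coefficient = 1

I ≈ (1.000000/3) × 95.023438 = 31.674479
Exact value: 31.407813
Error: 0.266667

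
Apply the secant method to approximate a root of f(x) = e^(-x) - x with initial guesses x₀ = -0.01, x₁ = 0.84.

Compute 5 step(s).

f(x) = e^(-x) - x
x₀ = -0.01, x₁ = 0.84

Secant formula: x_{n+1} = x_n - f(x_n)(x_n - x_{n-1})/(f(x_n) - f(x_{n-1}))

Iteration 1:
  f(-0.010000) = 1.020050
  f(0.840000) = -0.408289
  x_2 = 0.840000 - (-0.408289)×(0.840000 - (-0.010000))/(-0.408289 - 1.020050)
       = 0.597028
Iteration 2:
  f(0.840000) = -0.408289
  f(0.597028) = -0.046583
  x_3 = 0.597028 - (-0.046583)×(0.597028 - 0.840000)/(-0.046583 - (-0.408289))
       = 0.565737
Iteration 3:
  f(0.597028) = -0.046583
  f(0.565737) = 0.002205
  x_4 = 0.565737 - 0.002205×(0.565737 - 0.597028)/(0.002205 - (-0.046583))
       = 0.567151
Iteration 4:
  f(0.565737) = 0.002205
  f(0.567151) = -0.000012
  x_5 = 0.567151 - (-0.000012)×(0.567151 - 0.565737)/(-0.000012 - 0.002205)
       = 0.567143
Iteration 5:
  f(0.567151) = -0.000012
  f(0.567143) = 0.000000
  x_6 = 0.567143 - 0.000000×(0.567143 - 0.567151)/(0.000000 - (-0.000012))
       = 0.567143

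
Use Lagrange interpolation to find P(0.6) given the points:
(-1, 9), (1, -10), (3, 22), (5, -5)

Lagrange interpolation formula:
P(x) = Σ yᵢ × Lᵢ(x)
where Lᵢ(x) = Π_{j≠i} (x - xⱼ)/(xᵢ - xⱼ)

L_0(0.6) = (0.6 - 1)/(-1 - 1) × (0.6 - 3)/(-1 - 3) × (0.6 - 5)/(-1 - 5) = 0.088000
L_1(0.6) = (0.6 - (-1))/(1 - (-1)) × (0.6 - 3)/(1 - 3) × (0.6 - 5)/(1 - 5) = 1.056000
L_2(0.6) = (0.6 - (-1))/(3 - (-1)) × (0.6 - 1)/(3 - 1) × (0.6 - 5)/(3 - 5) = -0.176000
L_3(0.6) = (0.6 - (-1))/(5 - (-1)) × (0.6 - 1)/(5 - 1) × (0.6 - 3)/(5 - 3) = 0.032000

P(0.6) = 9×L_0(0.6) + (-10)×L_1(0.6) + 22×L_2(0.6) + (-5)×L_3(0.6)
P(0.6) = -13.800000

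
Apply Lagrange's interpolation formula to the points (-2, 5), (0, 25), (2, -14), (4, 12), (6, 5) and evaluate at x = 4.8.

Lagrange interpolation formula:
P(x) = Σ yᵢ × Lᵢ(x)
where Lᵢ(x) = Π_{j≠i} (x - xⱼ)/(xᵢ - xⱼ)

L_0(4.8) = (4.8 - 0)/(-2 - 0) × (4.8 - 2)/(-2 - 2) × (4.8 - 4)/(-2 - 4) × (4.8 - 6)/(-2 - 6) = -0.033600
L_1(4.8) = (4.8 - (-2))/(0 - (-2)) × (4.8 - 2)/(0 - 2) × (4.8 - 4)/(0 - 4) × (4.8 - 6)/(0 - 6) = 0.190400
L_2(4.8) = (4.8 - (-2))/(2 - (-2)) × (4.8 - 0)/(2 - 0) × (4.8 - 4)/(2 - 4) × (4.8 - 6)/(2 - 6) = -0.489600
L_3(4.8) = (4.8 - (-2))/(4 - (-2)) × (4.8 - 0)/(4 - 0) × (4.8 - 2)/(4 - 2) × (4.8 - 6)/(4 - 6) = 1.142400
L_4(4.8) = (4.8 - (-2))/(6 - (-2)) × (4.8 - 0)/(6 - 0) × (4.8 - 2)/(6 - 2) × (4.8 - 4)/(6 - 4) = 0.190400

P(4.8) = 5×L_0(4.8) + 25×L_1(4.8) + (-14)×L_2(4.8) + 12×L_3(4.8) + 5×L_4(4.8)
P(4.8) = 26.107200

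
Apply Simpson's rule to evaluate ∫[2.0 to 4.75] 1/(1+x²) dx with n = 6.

f(x) = 1/(1+x²)
a = 2.0, b = 4.75, n = 6
h = (b - a)/n = 0.458333

Simpson's rule: (h/3)[f(x₀) + 4f(x₁) + 2f(x₂) + ... + f(xₙ)]

x_0 = 2.0000, f(x_0) = 0.200000, coefficient = 1
x_1 = 2.4583, f(x_1) = 0.141977, coefficient = 4
x_2 = 2.9167, f(x_2) = 0.105186, coefficient = 2
x_3 = 3.3750, f(x_3) = 0.080706, coefficient = 4
x_4 = 3.8333, f(x_4) = 0.063717, coefficient = 2
x_5 = 4.2917, f(x_5) = 0.051498, coefficient = 4
x_6 = 4.7500, f(x_6) = 0.042440, coefficient = 1

I ≈ (0.458333/3) × 1.676969 = 0.256204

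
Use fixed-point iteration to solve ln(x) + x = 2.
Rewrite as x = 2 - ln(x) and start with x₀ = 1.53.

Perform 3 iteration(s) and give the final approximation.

Equation: ln(x) + x = 2
Fixed-point form: x = 2 - ln(x)
x₀ = 1.53

x_1 = g(1.530000) = 1.574732
x_2 = g(1.574732) = 1.545915
x_3 = g(1.545915) = 1.564384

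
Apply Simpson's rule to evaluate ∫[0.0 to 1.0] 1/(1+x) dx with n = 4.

f(x) = 1/(1+x)
a = 0.0, b = 1.0, n = 4
h = (b - a)/n = 0.250000

Simpson's rule: (h/3)[f(x₀) + 4f(x₁) + 2f(x₂) + ... + f(xₙ)]

x_0 = 0.0000, f(x_0) = 1.000000, coefficient = 1
x_1 = 0.2500, f(x_1) = 0.800000, coefficient = 4
x_2 = 0.5000, f(x_2) = 0.666667, coefficient = 2
x_3 = 0.7500, f(x_3) = 0.571429, coefficient = 4
x_4 = 1.0000, f(x_4) = 0.500000, coefficient = 1

I ≈ (0.250000/3) × 8.319048 = 0.693254
Exact value: 0.693147
Error: 0.000107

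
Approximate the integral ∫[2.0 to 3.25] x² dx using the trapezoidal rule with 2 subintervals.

f(x) = x²
a = 2.0, b = 3.25, n = 2
h = (b - a)/n = 0.625000

Trapezoidal rule: (h/2)[f(x₀) + 2f(x₁) + 2f(x₂) + ... + f(xₙ)]

x_0 = 2.0000, f(x_0) = 4.000000, coefficient = 1
x_1 = 2.6250, f(x_1) = 6.890625, coefficient = 2
x_2 = 3.2500, f(x_2) = 10.562500, coefficient = 1

I ≈ (0.625000/2) × 28.343750 = 8.857422
Exact value: 8.776042
Error: 0.081380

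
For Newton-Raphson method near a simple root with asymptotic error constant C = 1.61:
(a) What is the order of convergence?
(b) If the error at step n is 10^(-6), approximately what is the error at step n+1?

(a) Newton-Raphson has quadratic (order 2) convergence near simple roots.
    This means |e_{n+1}| ≈ C|e_n|².

(b) With |e_n| = 10^(-6) and C = 1.61:
    |e_{n+1}| ≈ 1.61 × (10^(-6))² = 1.61 × 10^(-12)

(a) 2 (quadratic); (b) |e_{n+1}| ≈ 1.610e-12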